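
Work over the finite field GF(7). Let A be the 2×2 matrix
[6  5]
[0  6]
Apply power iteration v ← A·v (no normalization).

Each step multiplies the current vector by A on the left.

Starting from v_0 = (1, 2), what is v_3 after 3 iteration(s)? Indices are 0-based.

v_0 = (1, 2).
v_1 = A·v_0 = (2, 5).
v_2 = A·v_1 = (2, 2).
v_3 = A·v_2 = (1, 5).

v_3 = (1, 5)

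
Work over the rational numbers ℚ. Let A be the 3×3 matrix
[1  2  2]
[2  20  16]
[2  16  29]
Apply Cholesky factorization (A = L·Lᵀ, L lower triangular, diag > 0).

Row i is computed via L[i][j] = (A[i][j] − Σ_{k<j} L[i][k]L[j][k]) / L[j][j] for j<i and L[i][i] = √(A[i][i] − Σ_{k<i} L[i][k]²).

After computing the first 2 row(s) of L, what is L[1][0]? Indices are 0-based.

Step 1: L[0][0] = √(1) = 1.
  L[1][0] = (2) / L[0][0] = 2.
Step 2: L[1][1] = √(16) = 4.

L[1][0] = 2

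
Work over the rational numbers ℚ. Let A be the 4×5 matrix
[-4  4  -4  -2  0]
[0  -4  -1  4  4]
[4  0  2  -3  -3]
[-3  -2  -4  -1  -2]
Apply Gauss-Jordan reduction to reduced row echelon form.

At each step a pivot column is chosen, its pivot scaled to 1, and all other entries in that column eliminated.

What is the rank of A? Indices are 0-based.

pivot(0,0)=-4: scale R0 → (1, -1, 1, 1/2, 0)
  clear (2,0): R2 −= (4)R0 → (0, 4, -2, -5, -3)
  clear (3,0): R3 −= (-3)R0 → (0, -5, -1, 1/2, -2)
pivot(1,1)=-4: scale R1 → (0, 1, 1/4, -1, -1)
  clear (0,1): R0 −= (-1)R1 → (1, 0, 5/4, -1/2, -1)
  clear (2,1): R2 −= (4)R1 → (0, 0, -3, -1, 1)
  clear (3,1): R3 −= (-5)R1 → (0, 0, 1/4, -9/2, -7)
pivot(2,2)=-3: scale R2 → (0, 0, 1, 1/3, -1/3)
  clear (0,2): R0 −= (5/4)R2 → (1, 0, 0, -11/12, -7/12)
  clear (1,2): R1 −= (1/4)R2 → (0, 1, 0, -13/12, -11/12)
  clear (3,2): R3 −= (1/4)R2 → (0, 0, 0, -55/12, -83/12)
pivot(3,3)=-55/12: scale R3 → (0, 0, 0, 1, 83/55)
  clear (0,3): R0 −= (-11/12)R3 → (1, 0, 0, 0, 4/5)
  clear (1,3): R1 −= (-13/12)R3 → (0, 1, 0, 0, 79/110)
  clear (2,3): R2 −= (1/3)R3 → (0, 0, 1, 0, -46/55)

rank = 4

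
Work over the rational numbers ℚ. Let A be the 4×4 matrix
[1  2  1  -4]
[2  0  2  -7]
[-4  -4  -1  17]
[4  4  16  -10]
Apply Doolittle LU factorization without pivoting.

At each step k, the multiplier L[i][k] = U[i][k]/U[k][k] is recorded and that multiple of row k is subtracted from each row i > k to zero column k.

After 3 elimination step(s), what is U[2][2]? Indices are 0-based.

Step 1: pivot at (0,0) is 1.
  row1 ← row1 − (2)·row0  ⇒  L[1][0]=2, U row1=(0, -4, 0, 1)
  row2 ← row2 − (-4)·row0  ⇒  L[2][0]=-4, U row2=(0, 4, 3, 1)
  row3 ← row3 − (4)·row0  ⇒  L[3][0]=4, U row3=(0, -4, 12, 6)
Step 2: pivot at (1,1) is -4.
  row2 ← row2 − (-1)·row1  ⇒  L[2][1]=-1, U row2=(0, 0, 3, 2)
  row3 ← row3 − (1)·row1  ⇒  L[3][1]=1, U row3=(0, 0, 12, 5)
Step 3: pivot at (2,2) is 3.
  row3 ← row3 − (4)·row2  ⇒  L[3][2]=4, U row3=(0, 0, 0, -3)

U[2][2] = 3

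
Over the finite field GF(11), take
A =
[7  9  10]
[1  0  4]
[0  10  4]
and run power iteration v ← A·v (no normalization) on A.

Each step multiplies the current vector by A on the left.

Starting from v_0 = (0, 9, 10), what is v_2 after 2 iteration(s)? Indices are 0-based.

v_0 = (0, 9, 10).
v_1 = A·v_0 = (5, 7, 9).
v_2 = A·v_1 = (1, 8, 7).

v_2 = (1, 8, 7)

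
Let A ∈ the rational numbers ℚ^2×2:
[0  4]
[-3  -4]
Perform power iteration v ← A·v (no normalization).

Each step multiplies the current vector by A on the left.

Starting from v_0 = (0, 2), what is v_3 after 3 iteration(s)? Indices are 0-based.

v_3 = (32, 64)

v_0 = (0, 2).
v_1 = A·v_0 = (8, -8).
v_2 = A·v_1 = (-32, 8).
v_3 = A·v_2 = (32, 64).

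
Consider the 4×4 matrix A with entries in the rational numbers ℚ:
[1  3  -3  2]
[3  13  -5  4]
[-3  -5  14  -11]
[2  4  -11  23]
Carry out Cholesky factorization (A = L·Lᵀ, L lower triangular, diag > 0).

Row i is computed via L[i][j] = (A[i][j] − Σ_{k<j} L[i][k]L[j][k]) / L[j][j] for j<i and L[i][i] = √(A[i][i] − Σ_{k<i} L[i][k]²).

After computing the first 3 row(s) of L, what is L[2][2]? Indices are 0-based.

Step 1: L[0][0] = √(1) = 1.
  L[1][0] = (3) / L[0][0] = 3.
Step 2: L[1][1] = √(4) = 2.
  L[2][0] = (-3) / L[0][0] = -3.
  L[2][1] = (4) / L[1][1] = 2.
Step 3: L[2][2] = √(1) = 1.

L[2][2] = 1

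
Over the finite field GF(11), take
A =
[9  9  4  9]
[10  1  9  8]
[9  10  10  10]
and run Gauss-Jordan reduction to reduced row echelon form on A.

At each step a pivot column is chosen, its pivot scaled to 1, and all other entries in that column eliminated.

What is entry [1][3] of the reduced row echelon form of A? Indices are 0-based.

step 1: normalize row 0 (÷9) = (1, 1, 9, 1)
  row 1: subtract 10×row0 = (0, 2, 7, 9)
  row 2: subtract 9×row0 = (0, 1, 6, 1)
step 2: normalize row 1 (÷2) = (0, 1, 9, 10)
  row 0: subtract 1×row1 = (1, 0, 0, 2)
  row 2: subtract 1×row1 = (0, 0, 8, 2)
step 3: normalize row 2 (÷8) = (0, 0, 1, 3)
  row 1: subtract 9×row2 = (0, 1, 0, 5)

M[1][3] = 5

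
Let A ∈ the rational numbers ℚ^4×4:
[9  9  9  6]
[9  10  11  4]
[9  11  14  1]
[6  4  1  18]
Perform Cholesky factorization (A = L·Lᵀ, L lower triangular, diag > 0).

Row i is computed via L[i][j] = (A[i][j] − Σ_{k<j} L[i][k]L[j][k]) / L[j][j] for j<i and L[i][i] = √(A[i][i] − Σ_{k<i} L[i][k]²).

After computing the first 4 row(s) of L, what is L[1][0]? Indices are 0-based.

Step 1: L[0][0] = √(9) = 3.
  L[1][0] = (9) / L[0][0] = 3.
Step 2: L[1][1] = √(1) = 1.
  L[2][0] = (9) / L[0][0] = 3.
  L[2][1] = (2) / L[1][1] = 2.
Step 3: L[2][2] = √(1) = 1.
  L[3][0] = (6) / L[0][0] = 2.
  L[3][1] = (-2) / L[1][1] = -2.
  L[3][2] = (-1) / L[2][2] = -1.
Step 4: L[3][3] = √(9) = 3.

L[1][0] = 3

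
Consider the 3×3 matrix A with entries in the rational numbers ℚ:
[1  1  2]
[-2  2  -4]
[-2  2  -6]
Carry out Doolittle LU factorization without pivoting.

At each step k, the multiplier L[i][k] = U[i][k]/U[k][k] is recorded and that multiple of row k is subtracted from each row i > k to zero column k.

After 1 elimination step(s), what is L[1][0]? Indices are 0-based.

L[1][0] = -2

[col 0] pivot 1
  R1 -= -2*R0 → (0, 4, 0)  (L[1][0] := -2)
  R2 -= -2*R0 → (0, 4, -2)  (L[2][0] := -2)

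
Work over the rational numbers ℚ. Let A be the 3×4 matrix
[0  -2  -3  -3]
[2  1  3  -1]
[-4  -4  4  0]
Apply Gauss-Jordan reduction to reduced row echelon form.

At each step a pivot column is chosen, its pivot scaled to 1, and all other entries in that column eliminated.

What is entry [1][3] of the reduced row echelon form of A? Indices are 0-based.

M[1][3] = 18/13

step 1: exchange rows 0,1
step 1: normalize row 0 (÷2) = (1, 1/2, 3/2, -1/2)
  row 2: subtract -4×row0 = (0, -2, 10, -2)
step 2: normalize row 1 (÷-2) = (0, 1, 3/2, 3/2)
  row 0: subtract 1/2×row1 = (1, 0, 3/4, -5/4)
  row 2: subtract -2×row1 = (0, 0, 13, 1)
step 3: normalize row 2 (÷13) = (0, 0, 1, 1/13)
  row 0: subtract 3/4×row2 = (1, 0, 0, -17/13)
  row 1: subtract 3/2×row2 = (0, 1, 0, 18/13)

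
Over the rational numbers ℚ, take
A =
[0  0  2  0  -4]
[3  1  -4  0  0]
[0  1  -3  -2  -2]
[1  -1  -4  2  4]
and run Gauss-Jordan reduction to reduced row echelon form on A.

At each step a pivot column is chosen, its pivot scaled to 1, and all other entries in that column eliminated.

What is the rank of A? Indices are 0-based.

rank = 4

pivot(0,0): swap R0↔R1
pivot(0,0)=3: scale R0 → (1, 1/3, -4/3, 0, 0)
  clear (3,0): R3 −= (1)R0 → (0, -4/3, -8/3, 2, 4)
pivot(1,1): swap R1↔R2
pivot(1,1)=1: scale R1 → (0, 1, -3, -2, -2)
  clear (0,1): R0 −= (1/3)R1 → (1, 0, -1/3, 2/3, 2/3)
  clear (3,1): R3 −= (-4/3)R1 → (0, 0, -20/3, -2/3, 4/3)
pivot(2,2)=2: scale R2 → (0, 0, 1, 0, -2)
  clear (0,2): R0 −= (-1/3)R2 → (1, 0, 0, 2/3, 0)
  clear (1,2): R1 −= (-3)R2 → (0, 1, 0, -2, -8)
  clear (3,2): R3 −= (-20/3)R2 → (0, 0, 0, -2/3, -12)
pivot(3,3)=-2/3: scale R3 → (0, 0, 0, 1, 18)
  clear (0,3): R0 −= (2/3)R3 → (1, 0, 0, 0, -12)
  clear (1,3): R1 −= (-2)R3 → (0, 1, 0, 0, 28)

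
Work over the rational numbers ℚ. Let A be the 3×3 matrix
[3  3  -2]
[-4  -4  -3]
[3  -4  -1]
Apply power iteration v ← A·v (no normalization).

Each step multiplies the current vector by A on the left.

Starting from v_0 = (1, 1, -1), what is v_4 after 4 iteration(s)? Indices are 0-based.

v_0 = (1, 1, -1).
v_1 = A·v_0 = (8, -5, 0).
v_2 = A·v_1 = (9, -12, 44).
v_3 = A·v_2 = (-97, -120, 31).
v_4 = A·v_3 = (-713, 775, 158).

v_4 = (-713, 775, 158)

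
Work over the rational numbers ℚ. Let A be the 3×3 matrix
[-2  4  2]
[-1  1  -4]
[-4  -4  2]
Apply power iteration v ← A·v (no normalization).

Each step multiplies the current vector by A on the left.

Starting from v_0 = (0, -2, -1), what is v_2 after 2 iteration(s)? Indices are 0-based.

v_2 = (40, -12, 44)

v_0 = (0, -2, -1).
v_1 = A·v_0 = (-10, 2, 6).
v_2 = A·v_1 = (40, -12, 44).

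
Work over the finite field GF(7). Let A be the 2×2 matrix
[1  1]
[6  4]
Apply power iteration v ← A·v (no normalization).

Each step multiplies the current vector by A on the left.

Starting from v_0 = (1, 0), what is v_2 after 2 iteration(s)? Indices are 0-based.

v_0 = (1, 0).
v_1 = A·v_0 = (1, 6).
v_2 = A·v_1 = (0, 2).

v_2 = (0, 2)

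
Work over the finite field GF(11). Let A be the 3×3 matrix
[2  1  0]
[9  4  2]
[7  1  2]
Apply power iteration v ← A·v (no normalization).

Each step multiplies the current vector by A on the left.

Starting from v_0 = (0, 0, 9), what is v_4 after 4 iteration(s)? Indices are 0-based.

v_0 = (0, 0, 9).
v_1 = A·v_0 = (0, 7, 7).
v_2 = A·v_1 = (7, 9, 10).
v_3 = A·v_2 = (1, 9, 1).
v_4 = A·v_3 = (0, 3, 7).

v_4 = (0, 3, 7)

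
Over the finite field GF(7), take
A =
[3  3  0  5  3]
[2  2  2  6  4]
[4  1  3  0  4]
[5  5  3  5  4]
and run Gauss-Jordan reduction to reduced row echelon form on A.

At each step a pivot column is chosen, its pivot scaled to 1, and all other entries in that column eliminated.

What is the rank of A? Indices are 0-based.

rank = 4

[1] R0 /= 3  ⇒  (1, 1, 0, 4, 1)
     R1 -= 2·R0  ⇒  (0, 0, 2, 5, 2)
     R2 -= 4·R0  ⇒  (0, 4, 3, 5, 0)
     R3 -= 5·R0  ⇒  (0, 0, 3, 6, 6)
[2] R1 <-> R2
[2] R1 /= 4  ⇒  (0, 1, 6, 3, 0)
     R0 -= 1·R1  ⇒  (1, 0, 1, 1, 1)
[3] R2 /= 2  ⇒  (0, 0, 1, 6, 1)
     R0 -= 1·R2  ⇒  (1, 0, 0, 2, 0)
     R1 -= 6·R2  ⇒  (0, 1, 0, 2, 1)
     R3 -= 3·R2  ⇒  (0, 0, 0, 2, 3)
[4] R3 /= 2  ⇒  (0, 0, 0, 1, 5)
     R0 -= 2·R3  ⇒  (1, 0, 0, 0, 4)
     R1 -= 2·R3  ⇒  (0, 1, 0, 0, 5)
     R2 -= 6·R3  ⇒  (0, 0, 1, 0, 6)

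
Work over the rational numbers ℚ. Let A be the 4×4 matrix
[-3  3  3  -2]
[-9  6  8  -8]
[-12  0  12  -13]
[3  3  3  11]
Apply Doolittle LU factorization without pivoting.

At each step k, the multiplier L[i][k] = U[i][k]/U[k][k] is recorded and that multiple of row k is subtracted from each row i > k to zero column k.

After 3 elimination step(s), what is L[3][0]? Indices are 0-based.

L[3][0] = -1

[col 0] pivot -3
  R1 -= 3*R0 → (0, -3, -1, -2)  (L[1][0] := 3)
  R2 -= 4*R0 → (0, -12, 0, -5)  (L[2][0] := 4)
  R3 -= -1*R0 → (0, 6, 6, 9)  (L[3][0] := -1)
[col 1] pivot -3
  R2 -= 4*R1 → (0, 0, 4, 3)  (L[2][1] := 4)
  R3 -= -2*R1 → (0, 0, 4, 5)  (L[3][1] := -2)
[col 2] pivot 4
  R3 -= 1*R2 → (0, 0, 0, 2)  (L[3][2] := 1)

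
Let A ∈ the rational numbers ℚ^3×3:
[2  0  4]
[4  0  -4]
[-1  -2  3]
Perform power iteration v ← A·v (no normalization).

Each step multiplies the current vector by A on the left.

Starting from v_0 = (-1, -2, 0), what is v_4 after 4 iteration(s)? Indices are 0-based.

v_4 = (724, 68, 285)

v_0 = (-1, -2, 0).
v_1 = A·v_0 = (-2, -4, 5).
v_2 = A·v_1 = (16, -28, 25).
v_3 = A·v_2 = (132, -36, 115).
v_4 = A·v_3 = (724, 68, 285).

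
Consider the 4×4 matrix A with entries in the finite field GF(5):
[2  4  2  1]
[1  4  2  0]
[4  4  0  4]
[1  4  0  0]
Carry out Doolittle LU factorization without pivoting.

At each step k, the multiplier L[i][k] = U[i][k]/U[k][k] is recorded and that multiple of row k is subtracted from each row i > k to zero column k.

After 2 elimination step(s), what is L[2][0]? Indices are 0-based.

L[2][0] = 2

[col 0] pivot 2
  R1 -= 3*R0 → (0, 2, 1, 2)  (L[1][0] := 3)
  R2 -= 2*R0 → (0, 1, 1, 2)  (L[2][0] := 2)
  R3 -= 3*R0 → (0, 2, 4, 2)  (L[3][0] := 3)
[col 1] pivot 2
  R2 -= 3*R1 → (0, 0, 3, 1)  (L[2][1] := 3)
  R3 -= 1*R1 → (0, 0, 3, 0)  (L[3][1] := 1)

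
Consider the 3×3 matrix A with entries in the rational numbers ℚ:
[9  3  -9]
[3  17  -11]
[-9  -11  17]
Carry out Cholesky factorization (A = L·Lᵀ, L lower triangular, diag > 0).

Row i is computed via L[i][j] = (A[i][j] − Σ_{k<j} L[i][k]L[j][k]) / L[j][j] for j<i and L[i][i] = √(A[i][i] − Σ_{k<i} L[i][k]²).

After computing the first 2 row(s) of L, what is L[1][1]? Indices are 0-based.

L[1][1] = 4

Step 1: L[0][0] = √(9) = 3.
  L[1][0] = (3) / L[0][0] = 1.
Step 2: L[1][1] = √(16) = 4.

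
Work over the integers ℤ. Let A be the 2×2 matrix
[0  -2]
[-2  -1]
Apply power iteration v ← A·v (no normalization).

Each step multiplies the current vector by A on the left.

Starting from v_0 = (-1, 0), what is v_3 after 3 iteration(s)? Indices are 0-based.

v_3 = (4, 10)

v_0 = (-1, 0).
v_1 = A·v_0 = (0, 2).
v_2 = A·v_1 = (-4, -2).
v_3 = A·v_2 = (4, 10).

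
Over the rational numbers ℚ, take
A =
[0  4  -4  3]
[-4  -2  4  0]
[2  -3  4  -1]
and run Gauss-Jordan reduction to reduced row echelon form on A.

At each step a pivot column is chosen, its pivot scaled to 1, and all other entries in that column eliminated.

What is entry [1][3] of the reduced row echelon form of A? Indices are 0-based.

M[1][3] = 7/4

pivot(0,0): swap R0↔R1
pivot(0,0)=-4: scale R0 → (1, 1/2, -1, 0)
  clear (2,0): R2 −= (2)R0 → (0, -4, 6, -1)
pivot(1,1)=4: scale R1 → (0, 1, -1, 3/4)
  clear (0,1): R0 −= (1/2)R1 → (1, 0, -1/2, -3/8)
  clear (2,1): R2 −= (-4)R1 → (0, 0, 2, 2)
pivot(2,2)=2: scale R2 → (0, 0, 1, 1)
  clear (0,2): R0 −= (-1/2)R2 → (1, 0, 0, 1/8)
  clear (1,2): R1 −= (-1)R2 → (0, 1, 0, 7/4)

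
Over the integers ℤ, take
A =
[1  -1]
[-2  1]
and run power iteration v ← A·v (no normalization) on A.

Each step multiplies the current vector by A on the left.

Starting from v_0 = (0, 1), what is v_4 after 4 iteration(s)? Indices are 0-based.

v_4 = (-12, 17)

v_0 = (0, 1).
v_1 = A·v_0 = (-1, 1).
v_2 = A·v_1 = (-2, 3).
v_3 = A·v_2 = (-5, 7).
v_4 = A·v_3 = (-12, 17).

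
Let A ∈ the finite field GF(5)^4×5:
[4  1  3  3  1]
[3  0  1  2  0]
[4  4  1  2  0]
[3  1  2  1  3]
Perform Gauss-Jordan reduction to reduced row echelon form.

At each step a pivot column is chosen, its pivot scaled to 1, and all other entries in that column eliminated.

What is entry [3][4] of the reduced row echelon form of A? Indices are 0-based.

[1] R0 /= 4  ⇒  (1, 4, 2, 2, 4)
     R1 -= 3·R0  ⇒  (0, 3, 0, 1, 3)
     R2 -= 4·R0  ⇒  (0, 3, 3, 4, 4)
     R3 -= 3·R0  ⇒  (0, 4, 1, 0, 1)
[2] R1 /= 3  ⇒  (0, 1, 0, 2, 1)
     R0 -= 4·R1  ⇒  (1, 0, 2, 4, 0)
     R2 -= 3·R1  ⇒  (0, 0, 3, 3, 1)
     R3 -= 4·R1  ⇒  (0, 0, 1, 2, 2)
[3] R2 /= 3  ⇒  (0, 0, 1, 1, 2)
     R0 -= 2·R2  ⇒  (1, 0, 0, 2, 1)
     R3 -= 1·R2  ⇒  (0, 0, 0, 1, 0)
[4] R3 /= 1  ⇒  (0, 0, 0, 1, 0)
     R0 -= 2·R3  ⇒  (1, 0, 0, 0, 1)
     R1 -= 2·R3  ⇒  (0, 1, 0, 0, 1)
     R2 -= 1·R3  ⇒  (0, 0, 1, 0, 2)

M[3][4] = 0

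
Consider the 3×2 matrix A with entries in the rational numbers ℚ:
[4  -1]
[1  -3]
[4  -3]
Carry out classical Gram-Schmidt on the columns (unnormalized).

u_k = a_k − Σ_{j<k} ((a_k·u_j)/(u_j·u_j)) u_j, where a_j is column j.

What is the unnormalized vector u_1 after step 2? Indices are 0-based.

Step 1: u_0 = a_0 = (4, 1, 4).
Step 2: u_1 = a_1 − (-19/33)·u_0 = (43/33, -80/33, -23/33).

u_1 = (43/33, -80/33, -23/33)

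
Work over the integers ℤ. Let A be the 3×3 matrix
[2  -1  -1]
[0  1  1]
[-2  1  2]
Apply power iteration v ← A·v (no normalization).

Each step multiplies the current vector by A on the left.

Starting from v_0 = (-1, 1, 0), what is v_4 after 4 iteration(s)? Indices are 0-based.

v_0 = (-1, 1, 0).
v_1 = A·v_0 = (-3, 1, 3).
v_2 = A·v_1 = (-10, 4, 13).
v_3 = A·v_2 = (-37, 17, 50).
v_4 = A·v_3 = (-141, 67, 191).

v_4 = (-141, 67, 191)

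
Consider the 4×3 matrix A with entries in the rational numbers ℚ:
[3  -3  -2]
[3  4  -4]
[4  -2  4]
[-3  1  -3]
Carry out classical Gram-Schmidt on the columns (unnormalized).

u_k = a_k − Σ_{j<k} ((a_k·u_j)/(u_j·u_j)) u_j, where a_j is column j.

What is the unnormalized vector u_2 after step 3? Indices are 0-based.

u_2 = (-5119/1226, -821/613, 1521/613, -2705/1226)

Step 1: u_0 = a_0 = (3, 3, 4, -3).
Step 2: u_1 = a_1 − (-8/43)·u_0 = (-105/43, 196/43, -54/43, 19/43).
Step 3: u_2 = a_2 − (7/43)·u_0 − (-847/1226)·u_1 = (-5119/1226, -821/613, 1521/613, -2705/1226).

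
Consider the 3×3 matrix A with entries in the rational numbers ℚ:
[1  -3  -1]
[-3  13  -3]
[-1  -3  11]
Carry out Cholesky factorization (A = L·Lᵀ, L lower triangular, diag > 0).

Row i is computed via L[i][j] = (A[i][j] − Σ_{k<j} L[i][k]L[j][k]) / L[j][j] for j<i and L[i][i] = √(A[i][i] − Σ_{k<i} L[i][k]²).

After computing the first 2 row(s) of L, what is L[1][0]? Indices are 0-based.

L[1][0] = -3

Step 1: L[0][0] = √(1) = 1.
  L[1][0] = (-3) / L[0][0] = -3.
Step 2: L[1][1] = √(4) = 2.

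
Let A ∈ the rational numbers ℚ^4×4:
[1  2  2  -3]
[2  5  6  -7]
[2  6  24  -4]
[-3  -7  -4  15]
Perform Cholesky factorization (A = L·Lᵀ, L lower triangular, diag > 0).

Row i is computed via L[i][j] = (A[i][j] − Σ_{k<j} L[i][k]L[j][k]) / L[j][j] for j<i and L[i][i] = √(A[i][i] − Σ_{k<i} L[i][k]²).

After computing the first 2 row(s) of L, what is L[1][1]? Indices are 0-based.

Step 1: L[0][0] = √(1) = 1.
  L[1][0] = (2) / L[0][0] = 2.
Step 2: L[1][1] = √(1) = 1.

L[1][1] = 1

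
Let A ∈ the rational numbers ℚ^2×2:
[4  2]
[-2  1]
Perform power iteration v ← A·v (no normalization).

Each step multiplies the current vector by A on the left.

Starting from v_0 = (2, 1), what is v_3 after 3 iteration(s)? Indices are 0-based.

v_3 = (90, -91)

v_0 = (2, 1).
v_1 = A·v_0 = (10, -3).
v_2 = A·v_1 = (34, -23).
v_3 = A·v_2 = (90, -91).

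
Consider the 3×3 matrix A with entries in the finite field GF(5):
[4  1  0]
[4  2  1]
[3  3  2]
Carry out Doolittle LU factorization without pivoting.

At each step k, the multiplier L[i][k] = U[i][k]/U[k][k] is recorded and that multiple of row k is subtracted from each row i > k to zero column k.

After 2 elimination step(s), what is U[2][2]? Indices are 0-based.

U[2][2] = 1

Step 1: pivot at (0,0) is 4.
  row1 ← row1 − (1)·row0  ⇒  L[1][0]=1, U row1=(0, 1, 1)
  row2 ← row2 − (2)·row0  ⇒  L[2][0]=2, U row2=(0, 1, 2)
Step 2: pivot at (1,1) is 1.
  row2 ← row2 − (1)·row1  ⇒  L[2][1]=1, U row2=(0, 0, 1)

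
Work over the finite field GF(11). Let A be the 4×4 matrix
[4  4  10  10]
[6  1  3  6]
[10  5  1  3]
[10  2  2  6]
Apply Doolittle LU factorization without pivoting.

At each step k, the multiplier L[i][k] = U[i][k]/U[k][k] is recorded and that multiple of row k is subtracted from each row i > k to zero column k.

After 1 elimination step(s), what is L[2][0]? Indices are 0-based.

L[2][0] = 8

Step 1: pivot at (0,0) is 4.
  row1 ← row1 − (7)·row0  ⇒  L[1][0]=7, U row1=(0, 6, 10, 2)
  row2 ← row2 − (8)·row0  ⇒  L[2][0]=8, U row2=(0, 6, 9, 0)
  row3 ← row3 − (8)·row0  ⇒  L[3][0]=8, U row3=(0, 3, 10, 3)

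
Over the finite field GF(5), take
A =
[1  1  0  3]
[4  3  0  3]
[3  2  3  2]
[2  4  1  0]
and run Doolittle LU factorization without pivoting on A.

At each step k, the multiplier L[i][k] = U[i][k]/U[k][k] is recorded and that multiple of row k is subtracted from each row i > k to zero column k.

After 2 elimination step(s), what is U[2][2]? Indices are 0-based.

Step 1: pivot at (0,0) is 1.
  row1 ← row1 − (4)·row0  ⇒  L[1][0]=4, U row1=(0, 4, 0, 1)
  row2 ← row2 − (3)·row0  ⇒  L[2][0]=3, U row2=(0, 4, 3, 3)
  row3 ← row3 − (2)·row0  ⇒  L[3][0]=2, U row3=(0, 2, 1, 4)
Step 2: pivot at (1,1) is 4.
  row2 ← row2 − (1)·row1  ⇒  L[2][1]=1, U row2=(0, 0, 3, 2)
  row3 ← row3 − (3)·row1  ⇒  L[3][1]=3, U row3=(0, 0, 1, 1)

U[2][2] = 3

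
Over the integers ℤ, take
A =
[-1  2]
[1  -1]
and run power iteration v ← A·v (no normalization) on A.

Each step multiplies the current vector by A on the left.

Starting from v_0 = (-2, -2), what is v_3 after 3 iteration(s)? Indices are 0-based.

v_0 = (-2, -2).
v_1 = A·v_0 = (-2, 0).
v_2 = A·v_1 = (2, -2).
v_3 = A·v_2 = (-6, 4).

v_3 = (-6, 4)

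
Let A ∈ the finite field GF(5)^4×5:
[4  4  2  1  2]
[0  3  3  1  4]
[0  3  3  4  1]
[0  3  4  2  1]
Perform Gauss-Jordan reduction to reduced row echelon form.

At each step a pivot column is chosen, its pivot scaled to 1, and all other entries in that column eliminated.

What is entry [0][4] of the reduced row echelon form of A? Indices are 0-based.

[1] R0 /= 4  ⇒  (1, 1, 3, 4, 3)
[2] R1 /= 3  ⇒  (0, 1, 1, 2, 3)
     R0 -= 1·R1  ⇒  (1, 0, 2, 2, 0)
     R2 -= 3·R1  ⇒  (0, 0, 0, 3, 2)
     R3 -= 3·R1  ⇒  (0, 0, 1, 1, 2)
[3] R2 <-> R3
[3] R2 /= 1  ⇒  (0, 0, 1, 1, 2)
     R0 -= 2·R2  ⇒  (1, 0, 0, 0, 1)
     R1 -= 1·R2  ⇒  (0, 1, 0, 1, 1)
[4] R3 /= 3  ⇒  (0, 0, 0, 1, 4)
     R1 -= 1·R3  ⇒  (0, 1, 0, 0, 2)
     R2 -= 1·R3  ⇒  (0, 0, 1, 0, 3)

M[0][4] = 1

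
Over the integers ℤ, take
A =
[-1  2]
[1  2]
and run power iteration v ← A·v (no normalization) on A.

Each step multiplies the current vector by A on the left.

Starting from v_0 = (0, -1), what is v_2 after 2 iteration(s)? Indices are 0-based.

v_0 = (0, -1).
v_1 = A·v_0 = (-2, -2).
v_2 = A·v_1 = (-2, -6).

v_2 = (-2, -6)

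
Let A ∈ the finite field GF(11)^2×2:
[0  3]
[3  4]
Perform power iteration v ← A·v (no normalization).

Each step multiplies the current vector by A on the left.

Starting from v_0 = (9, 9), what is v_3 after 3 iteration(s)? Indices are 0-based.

v_3 = (9, 7)

v_0 = (9, 9).
v_1 = A·v_0 = (5, 8).
v_2 = A·v_1 = (2, 3).
v_3 = A·v_2 = (9, 7).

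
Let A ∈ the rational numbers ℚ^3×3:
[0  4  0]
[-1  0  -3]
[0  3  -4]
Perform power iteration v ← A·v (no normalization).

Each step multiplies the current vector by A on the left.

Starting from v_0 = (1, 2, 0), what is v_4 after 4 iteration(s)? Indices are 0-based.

v_4 = (340, 14, 135)

v_0 = (1, 2, 0).
v_1 = A·v_0 = (8, -1, 6).
v_2 = A·v_1 = (-4, -26, -27).
v_3 = A·v_2 = (-104, 85, 30).
v_4 = A·v_3 = (340, 14, 135).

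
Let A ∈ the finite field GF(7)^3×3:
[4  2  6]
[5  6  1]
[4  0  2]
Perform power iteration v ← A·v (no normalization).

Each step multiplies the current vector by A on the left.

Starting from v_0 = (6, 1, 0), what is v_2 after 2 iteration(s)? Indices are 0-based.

v_0 = (6, 1, 0).
v_1 = A·v_0 = (5, 1, 3).
v_2 = A·v_1 = (5, 6, 5).

v_2 = (5, 6, 5)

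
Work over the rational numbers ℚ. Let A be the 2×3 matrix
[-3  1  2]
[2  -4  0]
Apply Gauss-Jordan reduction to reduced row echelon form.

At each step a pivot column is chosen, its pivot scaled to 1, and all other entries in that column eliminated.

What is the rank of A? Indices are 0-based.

rank = 2

step 1: normalize row 0 (÷-3) = (1, -1/3, -2/3)
  row 1: subtract 2×row0 = (0, -10/3, 4/3)
step 2: normalize row 1 (÷-10/3) = (0, 1, -2/5)
  row 0: subtract -1/3×row1 = (1, 0, -4/5)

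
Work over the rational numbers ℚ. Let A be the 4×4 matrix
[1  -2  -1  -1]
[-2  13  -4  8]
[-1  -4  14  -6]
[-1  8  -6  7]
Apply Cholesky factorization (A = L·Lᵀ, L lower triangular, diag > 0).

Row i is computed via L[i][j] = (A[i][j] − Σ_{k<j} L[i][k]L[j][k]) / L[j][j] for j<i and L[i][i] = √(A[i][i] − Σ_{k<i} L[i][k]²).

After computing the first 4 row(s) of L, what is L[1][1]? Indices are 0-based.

Step 1: L[0][0] = √(1) = 1.
  L[1][0] = (-2) / L[0][0] = -2.
Step 2: L[1][1] = √(9) = 3.
  L[2][0] = (-1) / L[0][0] = -1.
  L[2][1] = (-6) / L[1][1] = -2.
Step 3: L[2][2] = √(9) = 3.
  L[3][0] = (-1) / L[0][0] = -1.
  L[3][1] = (6) / L[1][1] = 2.
  L[3][2] = (-3) / L[2][2] = -1.
Step 4: L[3][3] = √(1) = 1.

L[1][1] = 3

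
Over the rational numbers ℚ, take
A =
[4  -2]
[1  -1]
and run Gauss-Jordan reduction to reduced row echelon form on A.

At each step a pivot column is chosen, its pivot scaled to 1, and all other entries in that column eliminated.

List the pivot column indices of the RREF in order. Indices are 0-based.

pivot columns: 0, 1

pivot(0,0)=4: scale R0 → (1, -1/2)
  clear (1,0): R1 −= (1)R0 → (0, -1/2)
pivot(1,1)=-1/2: scale R1 → (0, 1)
  clear (0,1): R0 −= (-1/2)R1 → (1, 0)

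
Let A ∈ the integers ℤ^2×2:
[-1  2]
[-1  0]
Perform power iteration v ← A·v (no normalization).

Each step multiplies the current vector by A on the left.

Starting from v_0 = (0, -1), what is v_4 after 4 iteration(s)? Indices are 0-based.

v_4 = (-6, -2)

v_0 = (0, -1).
v_1 = A·v_0 = (-2, 0).
v_2 = A·v_1 = (2, 2).
v_3 = A·v_2 = (2, -2).
v_4 = A·v_3 = (-6, -2).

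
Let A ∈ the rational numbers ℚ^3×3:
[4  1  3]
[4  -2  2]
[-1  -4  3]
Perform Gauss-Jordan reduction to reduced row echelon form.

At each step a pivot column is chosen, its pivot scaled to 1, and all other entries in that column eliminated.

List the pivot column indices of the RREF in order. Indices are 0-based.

step 1: normalize row 0 (÷4) = (1, 1/4, 3/4)
  row 1: subtract 4×row0 = (0, -3, -1)
  row 2: subtract -1×row0 = (0, -15/4, 15/4)
step 2: normalize row 1 (÷-3) = (0, 1, 1/3)
  row 0: subtract 1/4×row1 = (1, 0, 2/3)
  row 2: subtract -15/4×row1 = (0, 0, 5)
step 3: normalize row 2 (÷5) = (0, 0, 1)
  row 0: subtract 2/3×row2 = (1, 0, 0)
  row 1: subtract 1/3×row2 = (0, 1, 0)

pivot columns: 0, 1, 2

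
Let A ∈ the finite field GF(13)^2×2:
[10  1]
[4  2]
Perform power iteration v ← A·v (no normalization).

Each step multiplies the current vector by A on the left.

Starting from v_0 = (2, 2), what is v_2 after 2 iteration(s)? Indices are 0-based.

v_2 = (11, 8)

v_0 = (2, 2).
v_1 = A·v_0 = (9, 12).
v_2 = A·v_1 = (11, 8).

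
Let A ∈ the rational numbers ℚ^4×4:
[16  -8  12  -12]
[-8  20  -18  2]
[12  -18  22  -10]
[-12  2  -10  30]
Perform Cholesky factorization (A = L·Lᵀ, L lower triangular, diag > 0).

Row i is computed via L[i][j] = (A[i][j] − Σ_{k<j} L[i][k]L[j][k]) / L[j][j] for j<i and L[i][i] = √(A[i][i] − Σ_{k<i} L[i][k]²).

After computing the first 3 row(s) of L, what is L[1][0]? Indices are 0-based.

L[1][0] = -2

Step 1: L[0][0] = √(16) = 4.
  L[1][0] = (-8) / L[0][0] = -2.
Step 2: L[1][1] = √(16) = 4.
  L[2][0] = (12) / L[0][0] = 3.
  L[2][1] = (-12) / L[1][1] = -3.
Step 3: L[2][2] = √(4) = 2.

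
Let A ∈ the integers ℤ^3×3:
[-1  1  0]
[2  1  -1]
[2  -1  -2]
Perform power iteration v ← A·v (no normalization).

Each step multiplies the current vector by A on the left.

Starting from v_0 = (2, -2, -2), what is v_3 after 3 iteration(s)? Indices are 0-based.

v_0 = (2, -2, -2).
v_1 = A·v_0 = (-4, 4, 10).
v_2 = A·v_1 = (8, -14, -32).
v_3 = A·v_2 = (-22, 34, 94).

v_3 = (-22, 34, 94)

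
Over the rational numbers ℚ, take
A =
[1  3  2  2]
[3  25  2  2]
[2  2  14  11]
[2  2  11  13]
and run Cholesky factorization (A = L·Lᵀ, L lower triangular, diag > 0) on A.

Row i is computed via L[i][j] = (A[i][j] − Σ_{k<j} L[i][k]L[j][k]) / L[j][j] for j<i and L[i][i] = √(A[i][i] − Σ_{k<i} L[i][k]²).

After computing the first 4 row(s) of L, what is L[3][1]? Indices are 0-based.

L[3][1] = -1

Step 1: L[0][0] = √(1) = 1.
  L[1][0] = (3) / L[0][0] = 3.
Step 2: L[1][1] = √(16) = 4.
  L[2][0] = (2) / L[0][0] = 2.
  L[2][1] = (-4) / L[1][1] = -1.
Step 3: L[2][2] = √(9) = 3.
  L[3][0] = (2) / L[0][0] = 2.
  L[3][1] = (-4) / L[1][1] = -1.
  L[3][2] = (6) / L[2][2] = 2.
Step 4: L[3][3] = √(4) = 2.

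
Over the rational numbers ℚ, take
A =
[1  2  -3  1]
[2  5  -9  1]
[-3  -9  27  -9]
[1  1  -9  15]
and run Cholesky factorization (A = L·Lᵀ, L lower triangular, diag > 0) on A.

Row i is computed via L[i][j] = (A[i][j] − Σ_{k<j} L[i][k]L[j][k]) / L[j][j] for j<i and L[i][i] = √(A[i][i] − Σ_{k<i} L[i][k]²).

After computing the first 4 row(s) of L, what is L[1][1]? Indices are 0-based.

L[1][1] = 1

Step 1: L[0][0] = √(1) = 1.
  L[1][0] = (2) / L[0][0] = 2.
Step 2: L[1][1] = √(1) = 1.
  L[2][0] = (-3) / L[0][0] = -3.
  L[2][1] = (-3) / L[1][1] = -3.
Step 3: L[2][2] = √(9) = 3.
  L[3][0] = (1) / L[0][0] = 1.
  L[3][1] = (-1) / L[1][1] = -1.
  L[3][2] = (-9) / L[2][2] = -3.
Step 4: L[3][3] = √(4) = 2.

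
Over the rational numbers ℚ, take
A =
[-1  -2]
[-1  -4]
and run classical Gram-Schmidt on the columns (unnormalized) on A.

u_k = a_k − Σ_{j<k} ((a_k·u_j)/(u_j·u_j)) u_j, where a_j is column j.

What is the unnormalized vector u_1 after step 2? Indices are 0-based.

Step 1: u_0 = a_0 = (-1, -1).
Step 2: u_1 = a_1 − (3)·u_0 = (1, -1).

u_1 = (1, -1)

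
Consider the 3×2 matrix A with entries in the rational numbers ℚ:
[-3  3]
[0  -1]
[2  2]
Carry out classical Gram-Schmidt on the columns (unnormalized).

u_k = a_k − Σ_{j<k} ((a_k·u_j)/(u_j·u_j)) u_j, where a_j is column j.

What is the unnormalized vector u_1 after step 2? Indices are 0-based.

Step 1: u_0 = a_0 = (-3, 0, 2).
Step 2: u_1 = a_1 − (-5/13)·u_0 = (24/13, -1, 36/13).

u_1 = (24/13, -1, 36/13)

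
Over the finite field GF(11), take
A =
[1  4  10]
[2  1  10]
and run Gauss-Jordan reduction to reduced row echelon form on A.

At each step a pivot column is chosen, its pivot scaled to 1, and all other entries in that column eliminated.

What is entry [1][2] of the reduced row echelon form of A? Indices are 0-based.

step 1: normalize row 0 (÷1) = (1, 4, 10)
  row 1: subtract 2×row0 = (0, 4, 1)
step 2: normalize row 1 (÷4) = (0, 1, 3)
  row 0: subtract 4×row1 = (1, 0, 9)

M[1][2] = 3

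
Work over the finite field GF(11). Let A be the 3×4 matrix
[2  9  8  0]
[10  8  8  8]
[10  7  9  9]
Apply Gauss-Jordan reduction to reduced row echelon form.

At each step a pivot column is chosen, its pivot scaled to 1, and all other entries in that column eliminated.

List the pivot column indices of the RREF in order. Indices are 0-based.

pivot columns: 0, 1, 2

step 1: normalize row 0 (÷2) = (1, 10, 4, 0)
  row 1: subtract 10×row0 = (0, 7, 1, 8)
  row 2: subtract 10×row0 = (0, 6, 2, 9)
step 2: normalize row 1 (÷7) = (0, 1, 8, 9)
  row 0: subtract 10×row1 = (1, 0, 1, 9)
  row 2: subtract 6×row1 = (0, 0, 9, 10)
step 3: normalize row 2 (÷9) = (0, 0, 1, 6)
  row 0: subtract 1×row2 = (1, 0, 0, 3)
  row 1: subtract 8×row2 = (0, 1, 0, 5)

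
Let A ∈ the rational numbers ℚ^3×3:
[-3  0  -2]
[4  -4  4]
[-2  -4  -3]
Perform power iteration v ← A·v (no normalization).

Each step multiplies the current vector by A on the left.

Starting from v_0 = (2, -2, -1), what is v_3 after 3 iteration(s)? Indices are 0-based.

v_0 = (2, -2, -1).
v_1 = A·v_0 = (-4, 12, 7).
v_2 = A·v_1 = (-2, -36, -61).
v_3 = A·v_2 = (128, -108, 331).

v_3 = (128, -108, 331)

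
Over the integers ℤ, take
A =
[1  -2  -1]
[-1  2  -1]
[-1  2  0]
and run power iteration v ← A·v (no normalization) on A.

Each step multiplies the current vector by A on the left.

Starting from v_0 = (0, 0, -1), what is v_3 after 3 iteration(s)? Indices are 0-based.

v_3 = (-4, 2, 3)

v_0 = (0, 0, -1).
v_1 = A·v_0 = (1, 1, 0).
v_2 = A·v_1 = (-1, 1, 1).
v_3 = A·v_2 = (-4, 2, 3).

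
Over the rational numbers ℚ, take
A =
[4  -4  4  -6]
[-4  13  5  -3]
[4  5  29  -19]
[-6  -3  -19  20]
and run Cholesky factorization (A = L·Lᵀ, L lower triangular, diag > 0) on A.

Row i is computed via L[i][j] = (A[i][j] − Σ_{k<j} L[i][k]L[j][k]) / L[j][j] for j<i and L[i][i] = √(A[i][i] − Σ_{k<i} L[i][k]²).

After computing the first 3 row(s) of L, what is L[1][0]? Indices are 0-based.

L[1][0] = -2

Step 1: L[0][0] = √(4) = 2.
  L[1][0] = (-4) / L[0][0] = -2.
Step 2: L[1][1] = √(9) = 3.
  L[2][0] = (4) / L[0][0] = 2.
  L[2][1] = (9) / L[1][1] = 3.
Step 3: L[2][2] = √(16) = 4.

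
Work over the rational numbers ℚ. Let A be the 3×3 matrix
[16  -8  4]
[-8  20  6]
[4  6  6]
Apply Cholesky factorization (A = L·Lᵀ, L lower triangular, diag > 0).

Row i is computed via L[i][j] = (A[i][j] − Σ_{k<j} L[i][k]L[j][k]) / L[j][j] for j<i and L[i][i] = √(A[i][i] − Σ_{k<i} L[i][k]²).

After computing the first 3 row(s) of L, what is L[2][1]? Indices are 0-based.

Step 1: L[0][0] = √(16) = 4.
  L[1][0] = (-8) / L[0][0] = -2.
Step 2: L[1][1] = √(16) = 4.
  L[2][0] = (4) / L[0][0] = 1.
  L[2][1] = (8) / L[1][1] = 2.
Step 3: L[2][2] = √(1) = 1.

L[2][1] = 2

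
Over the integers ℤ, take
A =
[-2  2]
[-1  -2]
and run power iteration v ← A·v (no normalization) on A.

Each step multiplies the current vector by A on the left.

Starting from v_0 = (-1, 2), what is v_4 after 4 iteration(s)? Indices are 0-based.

v_4 = (-36, -72)

v_0 = (-1, 2).
v_1 = A·v_0 = (6, -3).
v_2 = A·v_1 = (-18, 0).
v_3 = A·v_2 = (36, 18).
v_4 = A·v_3 = (-36, -72).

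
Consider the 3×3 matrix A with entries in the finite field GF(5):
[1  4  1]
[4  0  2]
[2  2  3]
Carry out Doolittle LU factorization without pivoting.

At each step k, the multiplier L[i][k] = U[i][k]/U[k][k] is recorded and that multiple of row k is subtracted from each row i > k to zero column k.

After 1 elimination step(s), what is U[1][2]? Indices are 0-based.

U[1][2] = 3

k=0: U[0][0]=1
  eliminate (1,0): mult=4, new row 1: (0, 4, 3); set L[1][0]=4
  eliminate (2,0): mult=2, new row 2: (0, 4, 1); set L[2][0]=2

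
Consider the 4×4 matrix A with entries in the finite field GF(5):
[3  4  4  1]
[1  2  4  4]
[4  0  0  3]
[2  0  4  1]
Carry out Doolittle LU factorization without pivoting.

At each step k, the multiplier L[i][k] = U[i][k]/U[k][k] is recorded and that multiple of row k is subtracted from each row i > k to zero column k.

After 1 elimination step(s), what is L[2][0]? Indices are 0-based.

Step 1: pivot at (0,0) is 3.
  row1 ← row1 − (2)·row0  ⇒  L[1][0]=2, U row1=(0, 4, 1, 2)
  row2 ← row2 − (3)·row0  ⇒  L[2][0]=3, U row2=(0, 3, 3, 0)
  row3 ← row3 − (4)·row0  ⇒  L[3][0]=4, U row3=(0, 4, 3, 2)

L[2][0] = 3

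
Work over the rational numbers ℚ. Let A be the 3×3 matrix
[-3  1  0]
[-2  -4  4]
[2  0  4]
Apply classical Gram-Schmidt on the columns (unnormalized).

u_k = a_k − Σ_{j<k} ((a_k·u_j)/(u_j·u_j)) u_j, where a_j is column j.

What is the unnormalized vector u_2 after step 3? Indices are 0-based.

u_2 = (64/33, 16/33, 112/33)

Step 1: u_0 = a_0 = (-3, -2, 2).
Step 2: u_1 = a_1 − (5/17)·u_0 = (32/17, -58/17, -10/17).
Step 3: u_2 = a_2 − (0)·u_0 − (-34/33)·u_1 = (64/33, 16/33, 112/33).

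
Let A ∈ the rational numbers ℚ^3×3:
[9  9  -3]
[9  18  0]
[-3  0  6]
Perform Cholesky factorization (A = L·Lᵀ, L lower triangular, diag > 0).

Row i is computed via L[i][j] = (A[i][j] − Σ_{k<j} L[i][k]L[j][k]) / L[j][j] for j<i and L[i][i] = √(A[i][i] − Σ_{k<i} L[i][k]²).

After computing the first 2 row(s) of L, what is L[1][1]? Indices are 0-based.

L[1][1] = 3

Step 1: L[0][0] = √(9) = 3.
  L[1][0] = (9) / L[0][0] = 3.
Step 2: L[1][1] = √(9) = 3.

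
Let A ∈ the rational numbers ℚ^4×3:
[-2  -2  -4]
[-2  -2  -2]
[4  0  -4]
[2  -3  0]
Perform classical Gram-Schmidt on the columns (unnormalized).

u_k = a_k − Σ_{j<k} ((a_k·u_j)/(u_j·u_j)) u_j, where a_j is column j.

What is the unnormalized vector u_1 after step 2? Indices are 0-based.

Step 1: u_0 = a_0 = (-2, -2, 4, 2).
Step 2: u_1 = a_1 − (1/14)·u_0 = (-13/7, -13/7, -2/7, -22/7).

u_1 = (-13/7, -13/7, -2/7, -22/7)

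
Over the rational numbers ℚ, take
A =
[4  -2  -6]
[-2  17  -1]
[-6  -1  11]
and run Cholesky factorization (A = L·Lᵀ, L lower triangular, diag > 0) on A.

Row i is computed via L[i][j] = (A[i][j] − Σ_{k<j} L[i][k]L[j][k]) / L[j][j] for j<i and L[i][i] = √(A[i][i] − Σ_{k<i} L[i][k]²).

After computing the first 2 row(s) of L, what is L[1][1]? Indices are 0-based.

Step 1: L[0][0] = √(4) = 2.
  L[1][0] = (-2) / L[0][0] = -1.
Step 2: L[1][1] = √(16) = 4.

L[1][1] = 4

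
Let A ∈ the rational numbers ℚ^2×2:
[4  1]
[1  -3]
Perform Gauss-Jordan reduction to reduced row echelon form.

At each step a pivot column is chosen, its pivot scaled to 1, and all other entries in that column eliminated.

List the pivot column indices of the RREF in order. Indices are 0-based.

step 1: normalize row 0 (÷4) = (1, 1/4)
  row 1: subtract 1×row0 = (0, -13/4)
step 2: normalize row 1 (÷-13/4) = (0, 1)
  row 0: subtract 1/4×row1 = (1, 0)

pivot columns: 0, 1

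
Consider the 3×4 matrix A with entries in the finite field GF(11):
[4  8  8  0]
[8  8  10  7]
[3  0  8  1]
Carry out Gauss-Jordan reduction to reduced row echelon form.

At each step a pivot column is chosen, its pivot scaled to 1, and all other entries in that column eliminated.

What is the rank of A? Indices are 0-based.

[1] R0 /= 4  ⇒  (1, 2, 2, 0)
     R1 -= 8·R0  ⇒  (0, 3, 5, 7)
     R2 -= 3·R0  ⇒  (0, 5, 2, 1)
[2] R1 /= 3  ⇒  (0, 1, 9, 6)
     R0 -= 2·R1  ⇒  (1, 0, 6, 10)
     R2 -= 5·R1  ⇒  (0, 0, 1, 4)
[3] R2 /= 1  ⇒  (0, 0, 1, 4)
     R0 -= 6·R2  ⇒  (1, 0, 0, 8)
     R1 -= 9·R2  ⇒  (0, 1, 0, 3)

rank = 3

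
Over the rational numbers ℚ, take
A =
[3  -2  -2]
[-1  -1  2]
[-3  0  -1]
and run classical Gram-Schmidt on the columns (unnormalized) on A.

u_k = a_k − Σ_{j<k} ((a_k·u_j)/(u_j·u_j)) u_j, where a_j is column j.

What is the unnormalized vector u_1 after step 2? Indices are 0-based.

Step 1: u_0 = a_0 = (3, -1, -3).
Step 2: u_1 = a_1 − (-5/19)·u_0 = (-23/19, -24/19, -15/19).

u_1 = (-23/19, -24/19, -15/19)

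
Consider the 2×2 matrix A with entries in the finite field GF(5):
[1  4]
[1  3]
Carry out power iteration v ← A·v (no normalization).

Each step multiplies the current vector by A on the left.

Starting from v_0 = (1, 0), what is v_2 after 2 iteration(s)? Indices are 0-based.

v_0 = (1, 0).
v_1 = A·v_0 = (1, 1).
v_2 = A·v_1 = (0, 4).

v_2 = (0, 4)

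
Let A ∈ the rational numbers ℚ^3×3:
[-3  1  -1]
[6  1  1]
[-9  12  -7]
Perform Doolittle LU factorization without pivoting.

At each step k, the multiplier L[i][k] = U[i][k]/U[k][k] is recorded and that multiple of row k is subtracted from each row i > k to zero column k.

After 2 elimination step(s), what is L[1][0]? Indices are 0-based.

L[1][0] = -2

[col 0] pivot -3
  R1 -= -2*R0 → (0, 3, -1)  (L[1][0] := -2)
  R2 -= 3*R0 → (0, 9, -4)  (L[2][0] := 3)
[col 1] pivot 3
  R2 -= 3*R1 → (0, 0, -1)  (L[2][1] := 3)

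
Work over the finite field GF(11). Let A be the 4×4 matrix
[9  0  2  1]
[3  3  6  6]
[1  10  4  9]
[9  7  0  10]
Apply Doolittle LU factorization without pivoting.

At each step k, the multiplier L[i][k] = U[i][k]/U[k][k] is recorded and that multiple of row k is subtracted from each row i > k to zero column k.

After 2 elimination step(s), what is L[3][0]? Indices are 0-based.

L[3][0] = 1

Step 1: pivot at (0,0) is 9.
  row1 ← row1 − (4)·row0  ⇒  L[1][0]=4, U row1=(0, 3, 9, 2)
  row2 ← row2 − (5)·row0  ⇒  L[2][0]=5, U row2=(0, 10, 5, 4)
  row3 ← row3 − (1)·row0  ⇒  L[3][0]=1, U row3=(0, 7, 9, 9)
Step 2: pivot at (1,1) is 3.
  row2 ← row2 − (7)·row1  ⇒  L[2][1]=7, U row2=(0, 0, 8, 1)
  row3 ← row3 − (6)·row1  ⇒  L[3][1]=6, U row3=(0, 0, 10, 8)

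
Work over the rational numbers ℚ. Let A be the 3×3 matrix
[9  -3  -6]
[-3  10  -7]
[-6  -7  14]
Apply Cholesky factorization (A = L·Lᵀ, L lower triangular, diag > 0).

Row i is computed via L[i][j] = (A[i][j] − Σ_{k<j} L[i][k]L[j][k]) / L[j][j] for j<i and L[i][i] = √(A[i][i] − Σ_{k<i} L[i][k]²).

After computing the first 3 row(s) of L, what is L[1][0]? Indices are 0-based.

Step 1: L[0][0] = √(9) = 3.
  L[1][0] = (-3) / L[0][0] = -1.
Step 2: L[1][1] = √(9) = 3.
  L[2][0] = (-6) / L[0][0] = -2.
  L[2][1] = (-9) / L[1][1] = -3.
Step 3: L[2][2] = √(1) = 1.

L[1][0] = -1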